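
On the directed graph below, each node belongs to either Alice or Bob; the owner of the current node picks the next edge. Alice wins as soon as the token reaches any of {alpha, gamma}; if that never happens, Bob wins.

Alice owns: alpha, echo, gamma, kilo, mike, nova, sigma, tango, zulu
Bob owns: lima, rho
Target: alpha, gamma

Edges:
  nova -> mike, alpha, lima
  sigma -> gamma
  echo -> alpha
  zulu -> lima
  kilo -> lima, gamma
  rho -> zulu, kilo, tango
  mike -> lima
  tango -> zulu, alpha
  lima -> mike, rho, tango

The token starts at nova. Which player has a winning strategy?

Alice

A0 = {alpha, gamma}
A1: add {echo, kilo, nova, sigma, tango} — nova (Alice) has nova→alpha; kilo (Alice) has kilo→gamma; sigma (Alice) has sigma→gamma; echo (Alice) has echo→alpha; tango (Alice) has tango→alpha.
A2 = A1; e.g. zulu (Alice) has no edge into A1. Fixed point.
nova ∈ A1, so Alice can force the target.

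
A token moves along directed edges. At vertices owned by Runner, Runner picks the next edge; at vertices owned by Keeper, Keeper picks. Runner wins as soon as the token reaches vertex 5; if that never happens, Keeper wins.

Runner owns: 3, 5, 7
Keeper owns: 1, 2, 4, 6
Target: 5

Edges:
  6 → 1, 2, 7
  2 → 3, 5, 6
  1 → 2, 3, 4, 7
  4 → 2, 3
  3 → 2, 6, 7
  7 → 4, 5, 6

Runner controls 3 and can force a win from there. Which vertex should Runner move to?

A0 = {5}
A1: add {7} — 7 (Runner) has 7→5.
A2: add {3} — 3 (Runner) has 3→7.
A3 = A2; e.g. 1 (Keeper) can still go to 2. Fixed point.
From 3, successor 7 is in the attractor (rank 1); the other successors 2, 6 are not.

7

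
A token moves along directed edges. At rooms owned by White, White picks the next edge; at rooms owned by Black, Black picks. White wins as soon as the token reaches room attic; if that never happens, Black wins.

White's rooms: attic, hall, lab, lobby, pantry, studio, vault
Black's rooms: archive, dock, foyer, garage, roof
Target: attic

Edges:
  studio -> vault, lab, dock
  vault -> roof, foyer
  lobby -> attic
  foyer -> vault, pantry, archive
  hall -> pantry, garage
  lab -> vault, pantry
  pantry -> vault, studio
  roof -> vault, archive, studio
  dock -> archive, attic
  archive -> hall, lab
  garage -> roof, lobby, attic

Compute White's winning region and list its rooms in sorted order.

A0 = {attic}
A1: add {lobby} — lobby (White) has lobby→attic.
A2 = A1; e.g. vault (White) has no edge into A1. Fixed point.
White's winning region = {attic, lobby}.

attic, lobby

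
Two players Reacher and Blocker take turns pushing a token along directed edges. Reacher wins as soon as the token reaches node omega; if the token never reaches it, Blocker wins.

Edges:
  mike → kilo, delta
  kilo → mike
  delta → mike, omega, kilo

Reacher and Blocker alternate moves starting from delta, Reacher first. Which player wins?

Reacher

Track states (vertex, player-to-move).
A0 = {(omega,Reacher), (omega,Blocker)}
A1: add {(delta,Reacher)}.
(delta,Reacher) ∈ A1 ⇒ Reacher forces the target.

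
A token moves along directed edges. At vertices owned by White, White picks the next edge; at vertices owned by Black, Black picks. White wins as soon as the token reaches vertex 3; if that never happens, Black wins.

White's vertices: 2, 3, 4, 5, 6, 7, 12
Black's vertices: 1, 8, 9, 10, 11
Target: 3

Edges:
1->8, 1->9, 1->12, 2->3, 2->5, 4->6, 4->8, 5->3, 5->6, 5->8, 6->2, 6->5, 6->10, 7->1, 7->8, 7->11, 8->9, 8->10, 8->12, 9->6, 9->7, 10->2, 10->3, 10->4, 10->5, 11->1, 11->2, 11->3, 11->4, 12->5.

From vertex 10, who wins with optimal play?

A0 = {3}
A1: add {2, 5} — 2 (White) has 2→3; 5 (White) has 5→3.
A2: add {6, 12} — 6 (White) has 6→2; 12 (White) has 12→5.
A3: add {4} — 4 (White) has 4→6.
A4: add {10} — 10 (Black): all of {2, 3, 4, 5} already in.
A5 = A4; e.g. 1 (Black) can still go to 8. Fixed point.
10 ∈ A4, so White can force the target.

White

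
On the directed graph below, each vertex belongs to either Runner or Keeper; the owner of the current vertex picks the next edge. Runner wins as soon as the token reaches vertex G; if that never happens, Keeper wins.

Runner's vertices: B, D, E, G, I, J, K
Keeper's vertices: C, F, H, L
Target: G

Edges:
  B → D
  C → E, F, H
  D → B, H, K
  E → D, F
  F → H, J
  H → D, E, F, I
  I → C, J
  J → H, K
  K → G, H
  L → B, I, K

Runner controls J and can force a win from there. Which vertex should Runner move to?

A0 = {G}
A1: add {K} — K (Runner) has K→G.
A2: add {D, J} — D (Runner) has D→K; J (Runner) has J→K.
A3: add {B, E, I} — B (Runner) has B→D; E (Runner) has E→D; I (Runner) has I→J.
A4: add {L} — L (Keeper): all of {B, I, K} already in.
A5 = A4; e.g. C (Keeper) can still go to F. Fixed point.
From J, successor K is in the attractor (rank 1); the other successor H is not.

K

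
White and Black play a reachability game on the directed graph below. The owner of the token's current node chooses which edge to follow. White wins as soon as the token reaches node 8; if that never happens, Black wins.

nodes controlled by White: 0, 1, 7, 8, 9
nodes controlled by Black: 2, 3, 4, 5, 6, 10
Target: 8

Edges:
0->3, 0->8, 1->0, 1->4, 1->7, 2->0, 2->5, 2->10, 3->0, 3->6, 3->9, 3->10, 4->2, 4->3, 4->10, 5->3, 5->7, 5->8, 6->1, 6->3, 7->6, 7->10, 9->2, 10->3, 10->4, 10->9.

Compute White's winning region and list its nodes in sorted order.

0, 1, 8

A0 = {8}
A1: add {0} — 0 (White) has 0→8.
A2: add {1} — 1 (White) has 1→0.
A3 = A2; e.g. 2 (Black) can still go to 5. Fixed point.
White's winning region = {0, 1, 8}.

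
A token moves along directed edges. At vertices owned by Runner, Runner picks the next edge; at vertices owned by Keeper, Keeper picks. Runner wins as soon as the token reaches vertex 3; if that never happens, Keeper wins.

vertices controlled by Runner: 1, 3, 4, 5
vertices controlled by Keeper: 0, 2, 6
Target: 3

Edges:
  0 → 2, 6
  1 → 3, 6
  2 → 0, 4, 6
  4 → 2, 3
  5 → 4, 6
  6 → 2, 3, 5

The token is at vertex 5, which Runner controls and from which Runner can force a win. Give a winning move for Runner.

A0 = {3}
A1: add {1, 4} — 1 (Runner) has 1→3; 4 (Runner) has 4→3.
A2: add {5} — 5 (Runner) has 5→4.
A3 = A2; e.g. 0 (Keeper) can still go to 2. Fixed point.
From 5, successor 4 is in the attractor (rank 1); the other successor 6 is not.

4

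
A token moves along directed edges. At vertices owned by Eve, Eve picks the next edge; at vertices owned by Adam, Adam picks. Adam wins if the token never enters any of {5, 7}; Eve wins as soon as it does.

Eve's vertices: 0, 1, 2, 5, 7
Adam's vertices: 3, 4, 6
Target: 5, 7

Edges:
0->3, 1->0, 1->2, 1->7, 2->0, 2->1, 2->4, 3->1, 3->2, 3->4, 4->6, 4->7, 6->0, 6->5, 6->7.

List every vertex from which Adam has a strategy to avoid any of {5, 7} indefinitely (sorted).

0, 3, 4, 6

A0 = {5, 7}
A1: add {1} — 1 (Eve) has 1→7.
A2: add {2} — 2 (Eve) has 2→1.
A3 = A2; e.g. 0 (Eve) has no edge into A2. Fixed point.
Eve's attractor = {1, 2, 5, 7}; Adam avoids the target exactly from the complement.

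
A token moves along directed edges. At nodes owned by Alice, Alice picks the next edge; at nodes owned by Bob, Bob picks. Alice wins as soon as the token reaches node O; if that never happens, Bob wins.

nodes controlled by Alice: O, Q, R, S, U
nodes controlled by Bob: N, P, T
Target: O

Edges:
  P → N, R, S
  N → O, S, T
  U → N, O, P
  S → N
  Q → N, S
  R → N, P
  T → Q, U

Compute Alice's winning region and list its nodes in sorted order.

A0 = {O}
A1: add {U} — U (Alice) has U→O.
A2 = A1; e.g. N (Bob) can still go to S. Fixed point.
Alice's winning region = {O, U}.

O, U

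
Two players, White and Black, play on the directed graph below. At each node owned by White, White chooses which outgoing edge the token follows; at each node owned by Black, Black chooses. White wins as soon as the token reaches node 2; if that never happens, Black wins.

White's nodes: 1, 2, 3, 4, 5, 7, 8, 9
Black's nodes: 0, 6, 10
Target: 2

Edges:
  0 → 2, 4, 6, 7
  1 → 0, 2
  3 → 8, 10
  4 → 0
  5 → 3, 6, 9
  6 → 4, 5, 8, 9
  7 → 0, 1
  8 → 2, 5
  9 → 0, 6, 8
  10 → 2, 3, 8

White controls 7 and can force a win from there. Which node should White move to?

1

A0 = {2}
A1: add {1, 8} — 1 (White) has 1→2; 8 (White) has 8→2.
A2: add {3, 7, 9} — 3 (White) has 3→8; 7 (White) has 7→1; 9 (White) has 9→8.
A3: add {5, 10} — 5 (White) has 5→3; 10 (Black): all of {2, 3, 8} already in.
A4 = A3; e.g. 0 (Black) can still go to 4. Fixed point.
From 7, successor 1 is in the attractor (rank 1); the other successor 0 is not.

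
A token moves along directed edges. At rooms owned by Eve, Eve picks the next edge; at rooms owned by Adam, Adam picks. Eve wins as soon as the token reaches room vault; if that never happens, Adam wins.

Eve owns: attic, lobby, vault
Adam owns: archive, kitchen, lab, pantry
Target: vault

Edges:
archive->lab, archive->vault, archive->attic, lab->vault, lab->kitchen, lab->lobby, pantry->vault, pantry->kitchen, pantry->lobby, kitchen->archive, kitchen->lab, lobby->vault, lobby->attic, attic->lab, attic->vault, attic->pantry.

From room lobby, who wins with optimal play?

A0 = {vault}
A1: add {attic, lobby} — lobby (Eve) has lobby→vault; attic (Eve) has attic→vault.
A2 = A1; e.g. archive (Adam) can still go to lab. Fixed point.
lobby ∈ A1, so Eve can force the target.

Eve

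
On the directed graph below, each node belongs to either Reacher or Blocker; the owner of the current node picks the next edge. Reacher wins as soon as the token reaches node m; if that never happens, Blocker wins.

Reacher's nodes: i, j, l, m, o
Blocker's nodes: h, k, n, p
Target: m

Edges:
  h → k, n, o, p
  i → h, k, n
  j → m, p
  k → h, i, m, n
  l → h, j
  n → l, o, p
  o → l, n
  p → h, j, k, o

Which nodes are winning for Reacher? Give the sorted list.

j, l, m, o

A0 = {m}
A1: add {j} — j (Reacher) has j→m.
A2: add {l} — l (Reacher) has l→j.
A3: add {o} — o (Reacher) has o→l.
A4 = A3; e.g. h (Blocker) can still go to k. Fixed point.
Reacher's winning region = {j, l, m, o}.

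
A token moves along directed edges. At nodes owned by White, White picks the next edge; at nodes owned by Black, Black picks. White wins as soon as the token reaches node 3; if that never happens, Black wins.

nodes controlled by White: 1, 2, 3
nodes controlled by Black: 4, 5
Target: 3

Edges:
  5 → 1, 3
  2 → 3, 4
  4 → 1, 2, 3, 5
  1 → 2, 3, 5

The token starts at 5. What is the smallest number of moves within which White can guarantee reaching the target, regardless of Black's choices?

A0 = {3}
A1: add {1, 2} — 1 (White) has 1→3; 2 (White) has 2→3.
A2: add {5} — 5 (Black): all of {1, 3} already in.
5 enters the attractor at level 2, so White can force the target in 2 moves from there.

2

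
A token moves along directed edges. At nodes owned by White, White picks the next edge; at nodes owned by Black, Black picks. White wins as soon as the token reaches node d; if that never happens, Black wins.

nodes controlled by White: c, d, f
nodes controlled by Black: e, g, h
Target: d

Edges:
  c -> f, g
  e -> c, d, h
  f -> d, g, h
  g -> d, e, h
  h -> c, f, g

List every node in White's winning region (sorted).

c, d, f

A0 = {d}
A1: add {f} — f (White) has f→d.
A2: add {c} — c (White) has c→f.
A3 = A2; e.g. e (Black) can still go to h. Fixed point.
White's winning region = {c, d, f}.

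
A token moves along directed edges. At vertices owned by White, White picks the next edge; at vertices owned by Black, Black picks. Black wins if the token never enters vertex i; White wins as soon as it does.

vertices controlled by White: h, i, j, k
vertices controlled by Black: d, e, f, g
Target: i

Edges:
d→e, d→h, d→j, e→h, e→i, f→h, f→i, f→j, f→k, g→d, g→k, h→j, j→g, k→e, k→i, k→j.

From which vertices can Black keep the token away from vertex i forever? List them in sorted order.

d, e, f, g, h, j

A0 = {i}
A1: add {k} — k (White) has k→i.
A2 = A1; e.g. d (Black) can still go to e. Fixed point.
White's attractor = {i, k}; Black avoids the target exactly from the complement.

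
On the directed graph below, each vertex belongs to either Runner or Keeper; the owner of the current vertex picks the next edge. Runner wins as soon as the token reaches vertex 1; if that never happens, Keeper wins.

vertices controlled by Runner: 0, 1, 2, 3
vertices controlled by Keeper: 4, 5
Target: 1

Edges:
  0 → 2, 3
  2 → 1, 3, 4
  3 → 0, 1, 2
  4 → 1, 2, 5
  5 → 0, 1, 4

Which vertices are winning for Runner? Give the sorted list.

0, 1, 2, 3

A0 = {1}
A1: add {2, 3} — 2 (Runner) has 2→1; 3 (Runner) has 3→1.
A2: add {0} — 0 (Runner) has 0→2.
A3 = A2; e.g. 4 (Keeper) can still go to 5. Fixed point.
Runner's winning region = {0, 1, 2, 3}.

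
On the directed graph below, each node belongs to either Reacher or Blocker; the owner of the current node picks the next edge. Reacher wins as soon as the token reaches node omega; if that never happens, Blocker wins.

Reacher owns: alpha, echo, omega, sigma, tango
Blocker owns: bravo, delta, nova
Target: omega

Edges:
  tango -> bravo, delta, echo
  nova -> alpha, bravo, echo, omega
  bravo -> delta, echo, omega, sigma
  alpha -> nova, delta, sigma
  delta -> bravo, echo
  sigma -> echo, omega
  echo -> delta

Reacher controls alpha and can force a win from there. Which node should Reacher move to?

sigma

A0 = {omega}
A1: add {sigma} — sigma (Reacher) has sigma→omega.
A2: add {alpha} — alpha (Reacher) has alpha→sigma.
A3 = A2; e.g. tango (Reacher) has no edge into A2. Fixed point.
From alpha, successor sigma is in the attractor (rank 1); the other successors delta, nova are not.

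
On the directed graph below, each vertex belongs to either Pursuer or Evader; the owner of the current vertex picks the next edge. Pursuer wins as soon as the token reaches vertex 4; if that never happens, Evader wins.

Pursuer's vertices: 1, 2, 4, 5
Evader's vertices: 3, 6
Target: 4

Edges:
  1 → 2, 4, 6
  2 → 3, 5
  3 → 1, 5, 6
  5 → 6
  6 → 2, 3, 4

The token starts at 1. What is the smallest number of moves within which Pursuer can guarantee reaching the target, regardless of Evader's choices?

1

A0 = {4}
A1: add {1} — 1 (Pursuer) has 1→4.
A2 = A1; e.g. 2 (Pursuer) has no edge into A1. Fixed point.
1 enters the attractor at level 1, so Pursuer can force the target in 1 move from there.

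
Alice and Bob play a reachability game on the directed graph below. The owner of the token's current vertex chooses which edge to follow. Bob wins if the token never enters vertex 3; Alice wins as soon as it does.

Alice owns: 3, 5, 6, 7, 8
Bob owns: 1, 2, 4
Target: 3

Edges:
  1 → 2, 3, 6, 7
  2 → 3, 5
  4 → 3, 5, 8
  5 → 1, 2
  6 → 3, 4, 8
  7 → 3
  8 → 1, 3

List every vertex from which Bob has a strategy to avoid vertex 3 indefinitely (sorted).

1, 2, 4, 5

A0 = {3}
A1: add {6, 7, 8} — 6 (Alice) has 6→3; 7 (Alice) has 7→3; 8 (Alice) has 8→3.
A2 = A1; e.g. 1 (Bob) can still go to 2. Fixed point.
Alice's attractor = {3, 6, 7, 8}; Bob avoids the target exactly from the complement.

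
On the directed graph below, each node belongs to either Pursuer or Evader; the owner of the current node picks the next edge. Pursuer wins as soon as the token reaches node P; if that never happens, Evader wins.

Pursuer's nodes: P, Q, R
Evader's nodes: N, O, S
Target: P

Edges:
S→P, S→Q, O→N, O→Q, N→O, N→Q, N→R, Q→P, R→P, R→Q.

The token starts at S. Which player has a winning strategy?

A0 = {P}
A1: add {Q, R} — Q (Pursuer) has Q→P; R (Pursuer) has R→P.
A2: add {S} — S (Evader): all of {P, Q} already in.
A3 = A2; e.g. N (Evader) can still go to O. Fixed point.
S ∈ A2, so Pursuer can force the target.

Pursuer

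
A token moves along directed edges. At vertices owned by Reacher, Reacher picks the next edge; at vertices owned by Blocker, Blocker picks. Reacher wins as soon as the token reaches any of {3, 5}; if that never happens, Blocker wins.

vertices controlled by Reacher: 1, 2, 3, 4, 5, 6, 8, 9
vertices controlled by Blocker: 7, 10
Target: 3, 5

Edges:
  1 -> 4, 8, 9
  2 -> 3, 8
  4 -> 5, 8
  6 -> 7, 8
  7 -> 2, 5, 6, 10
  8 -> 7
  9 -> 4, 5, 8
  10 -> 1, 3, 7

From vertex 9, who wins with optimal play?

Reacher

A0 = {3, 5}
A1: add {2, 4, 9} — 2 (Reacher) has 2→3; 4 (Reacher) has 4→5; 9 (Reacher) has 9→5.
9 ∈ A1, so Reacher can force the target.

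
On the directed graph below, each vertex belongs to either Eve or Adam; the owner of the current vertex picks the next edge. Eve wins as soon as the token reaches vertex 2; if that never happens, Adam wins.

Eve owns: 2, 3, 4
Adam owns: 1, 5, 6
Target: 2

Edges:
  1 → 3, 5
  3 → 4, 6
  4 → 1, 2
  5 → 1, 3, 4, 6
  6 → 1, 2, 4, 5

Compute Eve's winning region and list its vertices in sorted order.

A0 = {2}
A1: add {4} — 4 (Eve) has 4→2.
A2: add {3} — 3 (Eve) has 3→4.
A3 = A2; e.g. 1 (Adam) can still go to 5. Fixed point.
Eve's winning region = {2, 3, 4}.

2, 3, 4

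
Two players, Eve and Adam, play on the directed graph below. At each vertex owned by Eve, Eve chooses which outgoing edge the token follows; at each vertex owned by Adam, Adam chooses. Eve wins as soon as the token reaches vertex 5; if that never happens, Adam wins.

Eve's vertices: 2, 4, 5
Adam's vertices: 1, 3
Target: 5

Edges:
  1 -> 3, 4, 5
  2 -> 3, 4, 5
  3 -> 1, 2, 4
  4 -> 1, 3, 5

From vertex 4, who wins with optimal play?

Eve

A0 = {5}
A1: add {2, 4} — 2 (Eve) has 2→5; 4 (Eve) has 4→5.
A2 = A1; e.g. 1 (Adam) can still go to 3. Fixed point.
4 ∈ A1, so Eve can force the target.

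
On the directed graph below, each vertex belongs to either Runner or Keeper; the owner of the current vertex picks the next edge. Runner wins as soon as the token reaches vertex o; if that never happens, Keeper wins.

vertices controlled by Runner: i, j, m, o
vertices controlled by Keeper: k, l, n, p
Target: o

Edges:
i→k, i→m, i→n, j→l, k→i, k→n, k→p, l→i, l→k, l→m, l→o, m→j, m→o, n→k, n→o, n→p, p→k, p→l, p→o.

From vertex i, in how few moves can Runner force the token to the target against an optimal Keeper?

2

A0 = {o}
A1: add {m} — m (Runner) has m→o.
A2: add {i} — i (Runner) has i→m.
A3 = A2; e.g. j (Runner) has no edge into A2. Fixed point.
i enters the attractor at level 2, so Runner can force the target in 2 moves from there.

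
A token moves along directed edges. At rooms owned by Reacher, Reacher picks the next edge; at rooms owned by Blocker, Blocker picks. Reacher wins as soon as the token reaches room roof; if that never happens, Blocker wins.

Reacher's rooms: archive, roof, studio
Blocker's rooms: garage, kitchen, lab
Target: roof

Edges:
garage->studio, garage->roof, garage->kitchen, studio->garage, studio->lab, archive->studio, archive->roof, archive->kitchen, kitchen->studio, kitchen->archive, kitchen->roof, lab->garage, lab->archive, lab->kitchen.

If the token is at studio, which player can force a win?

A0 = {roof}
A1: add {archive} — archive (Reacher) has archive→roof.
A2 = A1; e.g. garage (Blocker) can still go to studio. Fixed point.
studio never enters the attractor, so Blocker can avoid the target forever.

Blocker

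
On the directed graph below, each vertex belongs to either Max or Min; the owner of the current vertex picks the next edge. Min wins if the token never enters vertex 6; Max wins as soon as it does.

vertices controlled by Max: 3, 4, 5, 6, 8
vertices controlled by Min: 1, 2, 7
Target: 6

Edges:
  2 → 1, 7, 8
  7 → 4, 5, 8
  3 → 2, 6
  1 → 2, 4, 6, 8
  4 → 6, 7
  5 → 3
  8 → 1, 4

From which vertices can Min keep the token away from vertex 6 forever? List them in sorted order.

A0 = {6}
A1: add {3, 4} — 3 (Max) has 3→6; 4 (Max) has 4→6.
A2: add {5, 8} — 5 (Max) has 5→3; 8 (Max) has 8→4.
A3: add {7} — 7 (Min): all of {4, 5, 8} already in.
A4 = A3; e.g. 1 (Min) can still go to 2. Fixed point.
Max's attractor = {3, 4, 5, 6, 7, 8}; Min avoids the target exactly from the complement.

1, 2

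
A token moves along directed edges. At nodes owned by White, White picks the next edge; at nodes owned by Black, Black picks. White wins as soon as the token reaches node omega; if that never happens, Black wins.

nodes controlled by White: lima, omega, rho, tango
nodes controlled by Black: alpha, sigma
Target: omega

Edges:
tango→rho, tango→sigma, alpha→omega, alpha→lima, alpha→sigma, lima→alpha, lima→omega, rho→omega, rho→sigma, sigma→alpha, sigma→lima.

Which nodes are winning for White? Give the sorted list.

lima, omega, rho, tango

A0 = {omega}
A1: add {lima, rho} — lima (White) has lima→omega; rho (White) has rho→omega.
A2: add {tango} — tango (White) has tango→rho.
A3 = A2; e.g. alpha (Black) can still go to sigma. Fixed point.
White's winning region = {lima, omega, rho, tango}.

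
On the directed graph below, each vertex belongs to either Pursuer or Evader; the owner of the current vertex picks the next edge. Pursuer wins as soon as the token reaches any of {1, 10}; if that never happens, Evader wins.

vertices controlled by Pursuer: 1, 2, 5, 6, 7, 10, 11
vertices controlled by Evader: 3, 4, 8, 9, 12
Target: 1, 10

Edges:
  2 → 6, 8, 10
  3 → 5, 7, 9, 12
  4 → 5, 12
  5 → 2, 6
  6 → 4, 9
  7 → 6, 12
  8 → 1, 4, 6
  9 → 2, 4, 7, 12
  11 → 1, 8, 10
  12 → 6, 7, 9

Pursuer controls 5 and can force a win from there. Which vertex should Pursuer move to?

2

A0 = {1, 10}
A1: add {2, 11} — 2 (Pursuer) has 2→10; 11 (Pursuer) has 11→1.
A2: add {5} — 5 (Pursuer) has 5→2.
A3 = A2; e.g. 3 (Evader) can still go to 7. Fixed point.
From 5, successor 2 is in the attractor (rank 1); the other successor 6 is not.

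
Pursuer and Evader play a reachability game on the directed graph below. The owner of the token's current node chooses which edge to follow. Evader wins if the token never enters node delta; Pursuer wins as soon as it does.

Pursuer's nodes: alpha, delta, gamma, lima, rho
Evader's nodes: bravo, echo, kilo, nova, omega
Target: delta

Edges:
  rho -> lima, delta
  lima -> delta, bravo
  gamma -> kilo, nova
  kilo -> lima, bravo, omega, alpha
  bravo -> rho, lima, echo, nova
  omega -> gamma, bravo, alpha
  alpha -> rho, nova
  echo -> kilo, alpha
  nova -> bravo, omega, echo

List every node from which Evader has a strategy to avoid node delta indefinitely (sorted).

bravo, echo, gamma, kilo, nova, omega

A0 = {delta}
A1: add {lima, rho} — rho (Pursuer) has rho→delta; lima (Pursuer) has lima→delta.
A2: add {alpha} — alpha (Pursuer) has alpha→rho.
A3 = A2; e.g. gamma (Pursuer) has no edge into A2. Fixed point.
Pursuer's attractor = {alpha, delta, lima, rho}; Evader avoids the target exactly from the complement.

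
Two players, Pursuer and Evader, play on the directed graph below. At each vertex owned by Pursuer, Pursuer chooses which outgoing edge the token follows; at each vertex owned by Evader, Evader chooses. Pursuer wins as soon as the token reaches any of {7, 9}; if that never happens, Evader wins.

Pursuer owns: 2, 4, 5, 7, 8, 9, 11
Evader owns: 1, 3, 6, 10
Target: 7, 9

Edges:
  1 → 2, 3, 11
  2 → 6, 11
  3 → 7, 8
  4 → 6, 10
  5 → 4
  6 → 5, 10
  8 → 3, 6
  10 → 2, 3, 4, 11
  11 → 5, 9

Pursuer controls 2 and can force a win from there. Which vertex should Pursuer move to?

11

A0 = {7, 9}
A1: add {11} — 11 (Pursuer) has 11→9.
A2: add {2} — 2 (Pursuer) has 2→11.
A3 = A2; e.g. 1 (Evader) can still go to 3. Fixed point.
From 2, successor 11 is in the attractor (rank 1); the other successor 6 is not.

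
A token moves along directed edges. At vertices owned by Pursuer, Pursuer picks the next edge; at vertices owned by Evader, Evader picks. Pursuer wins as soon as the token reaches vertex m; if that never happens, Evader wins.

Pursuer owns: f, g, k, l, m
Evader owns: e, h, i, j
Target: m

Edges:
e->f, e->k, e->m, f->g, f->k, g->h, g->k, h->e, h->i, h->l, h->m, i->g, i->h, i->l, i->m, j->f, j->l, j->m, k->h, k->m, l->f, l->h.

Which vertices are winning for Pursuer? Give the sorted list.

e, f, g, j, k, l, m

A0 = {m}
A1: add {k} — k (Pursuer) has k→m.
A2: add {f, g} — f (Pursuer) has f→k; g (Pursuer) has g→k.
A3: add {e, l} — e (Evader): all of {f, k, m} already in; l (Pursuer) has l→f.
A4: add {j} — j (Evader): all of {f, l, m} already in.
A5 = A4; e.g. h (Evader) can still go to i. Fixed point.
Pursuer's winning region = {e, f, g, j, k, l, m}.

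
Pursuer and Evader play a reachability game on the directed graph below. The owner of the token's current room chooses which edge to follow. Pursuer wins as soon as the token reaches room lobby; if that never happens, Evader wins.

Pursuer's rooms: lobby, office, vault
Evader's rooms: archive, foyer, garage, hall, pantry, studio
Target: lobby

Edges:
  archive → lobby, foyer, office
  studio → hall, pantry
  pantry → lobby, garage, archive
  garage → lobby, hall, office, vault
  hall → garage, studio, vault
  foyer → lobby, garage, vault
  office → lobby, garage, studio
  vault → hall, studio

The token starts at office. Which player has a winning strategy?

A0 = {lobby}
A1: add {office} — office (Pursuer) has office→lobby.
A2 = A1; e.g. hall (Evader) can still go to garage. Fixed point.
office ∈ A1, so Pursuer can force the target.

Pursuer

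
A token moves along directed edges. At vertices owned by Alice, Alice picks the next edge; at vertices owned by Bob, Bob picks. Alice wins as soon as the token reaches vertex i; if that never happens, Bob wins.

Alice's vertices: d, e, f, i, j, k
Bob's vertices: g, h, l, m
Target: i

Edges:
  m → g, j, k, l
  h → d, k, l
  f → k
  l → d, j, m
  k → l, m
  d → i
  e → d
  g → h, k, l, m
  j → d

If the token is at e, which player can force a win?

Alice

A0 = {i}
A1: add {d} — d (Alice) has d→i.
A2: add {e, j} — e (Alice) has e→d; j (Alice) has j→d.
A3 = A2; e.g. f (Alice) has no edge into A2. Fixed point.
e ∈ A2, so Alice can force the target.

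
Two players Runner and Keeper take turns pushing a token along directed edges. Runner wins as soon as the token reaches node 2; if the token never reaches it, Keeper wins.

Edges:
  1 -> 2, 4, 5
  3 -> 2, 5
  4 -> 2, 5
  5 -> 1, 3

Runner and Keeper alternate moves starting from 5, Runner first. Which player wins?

Keeper

Track states (vertex, player-to-move).
A0 = {(2,Runner), (2,Keeper)}
A1: add {(1,Runner), (3,Runner), (4,Runner)}.
A2: add {(5,Keeper)}.
A3 = A2; e.g. (1,Keeper) stays out. (5,Runner) never enters ⇒ Keeper avoids the target.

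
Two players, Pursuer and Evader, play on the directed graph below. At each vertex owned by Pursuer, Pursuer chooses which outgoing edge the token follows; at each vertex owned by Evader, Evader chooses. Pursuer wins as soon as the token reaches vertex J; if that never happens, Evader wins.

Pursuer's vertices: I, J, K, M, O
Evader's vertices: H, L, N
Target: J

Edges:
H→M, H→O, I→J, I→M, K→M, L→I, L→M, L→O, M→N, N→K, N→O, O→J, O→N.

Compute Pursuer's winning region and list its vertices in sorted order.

A0 = {J}
A1: add {I, O} — I (Pursuer) has I→J; O (Pursuer) has O→J.
A2 = A1; e.g. H (Evader) can still go to M. Fixed point.
Pursuer's winning region = {I, J, O}.

I, J, O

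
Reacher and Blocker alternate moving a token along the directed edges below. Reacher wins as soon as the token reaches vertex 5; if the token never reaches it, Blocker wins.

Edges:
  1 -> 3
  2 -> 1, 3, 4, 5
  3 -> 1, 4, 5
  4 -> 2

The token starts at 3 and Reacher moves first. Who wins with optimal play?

Reacher

Track states (vertex, player-to-move).
A0 = {(5,Reacher), (5,Blocker)}
A1: add {(2,Reacher), (3,Reacher)}.
(3,Reacher) ∈ A1 ⇒ Reacher forces the target.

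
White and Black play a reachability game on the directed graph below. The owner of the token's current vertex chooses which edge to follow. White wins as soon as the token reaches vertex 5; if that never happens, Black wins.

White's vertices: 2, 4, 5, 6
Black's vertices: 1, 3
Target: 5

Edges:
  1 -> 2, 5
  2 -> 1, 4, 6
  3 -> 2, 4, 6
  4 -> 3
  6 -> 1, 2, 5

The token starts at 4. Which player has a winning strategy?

A0 = {5}
A1: add {6} — 6 (White) has 6→5.
A2: add {2} — 2 (White) has 2→6.
A3: add {1} — 1 (Black): all of {2, 5} already in.
A4 = A3; e.g. 3 (Black) can still go to 4. Fixed point.
4 never enters the attractor, so Black can avoid the target forever.

Black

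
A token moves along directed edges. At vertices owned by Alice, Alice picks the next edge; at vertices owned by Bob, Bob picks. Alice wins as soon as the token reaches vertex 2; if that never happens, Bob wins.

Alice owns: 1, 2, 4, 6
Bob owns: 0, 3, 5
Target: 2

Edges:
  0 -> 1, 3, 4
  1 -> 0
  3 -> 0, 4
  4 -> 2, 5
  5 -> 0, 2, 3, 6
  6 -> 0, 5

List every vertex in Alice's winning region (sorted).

A0 = {2}
A1: add {4} — 4 (Alice) has 4→2.
A2 = A1; e.g. 0 (Bob) can still go to 1. Fixed point.
Alice's winning region = {2, 4}.

2, 4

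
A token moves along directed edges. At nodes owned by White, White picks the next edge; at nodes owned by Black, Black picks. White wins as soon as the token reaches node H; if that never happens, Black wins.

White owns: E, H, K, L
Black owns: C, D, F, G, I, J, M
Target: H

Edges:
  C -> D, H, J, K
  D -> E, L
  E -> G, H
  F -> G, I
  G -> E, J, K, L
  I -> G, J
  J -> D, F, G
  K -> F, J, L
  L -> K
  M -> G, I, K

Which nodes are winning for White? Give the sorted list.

A0 = {H}
A1: add {E} — E (White) has E→H.
A2 = A1; e.g. C (Black) can still go to D. Fixed point.
White's winning region = {E, H}.

E, H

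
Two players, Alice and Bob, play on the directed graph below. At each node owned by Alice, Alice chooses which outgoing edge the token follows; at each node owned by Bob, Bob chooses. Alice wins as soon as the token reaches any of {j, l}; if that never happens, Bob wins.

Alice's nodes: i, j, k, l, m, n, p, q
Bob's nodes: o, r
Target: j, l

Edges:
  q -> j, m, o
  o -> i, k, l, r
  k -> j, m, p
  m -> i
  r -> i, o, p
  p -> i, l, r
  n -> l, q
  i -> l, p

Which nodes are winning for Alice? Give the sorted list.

A0 = {j, l}
A1: add {i, k, n, p, q} — i (Alice) has i→l; k (Alice) has k→j; n (Alice) has n→l; p (Alice) has p→l; q (Alice) has q→j.
A2: add {m} — m (Alice) has m→i.
A3 = A2; e.g. o (Bob) can still go to r. Fixed point.
Alice's winning region = {i, j, k, l, m, n, p, q}.

i, j, k, l, m, n, p, q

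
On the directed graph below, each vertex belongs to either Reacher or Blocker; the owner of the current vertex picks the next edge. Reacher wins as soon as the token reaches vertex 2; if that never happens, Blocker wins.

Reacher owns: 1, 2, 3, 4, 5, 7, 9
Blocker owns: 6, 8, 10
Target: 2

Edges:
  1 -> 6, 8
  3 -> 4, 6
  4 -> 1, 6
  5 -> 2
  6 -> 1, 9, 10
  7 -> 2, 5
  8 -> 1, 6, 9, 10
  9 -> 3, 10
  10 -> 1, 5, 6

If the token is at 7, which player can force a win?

A0 = {2}
A1: add {5, 7} — 5 (Reacher) has 5→2; 7 (Reacher) has 7→2.
A2 = A1; e.g. 1 (Reacher) has no edge into A1. Fixed point.
7 ∈ A1, so Reacher can force the target.

Reacher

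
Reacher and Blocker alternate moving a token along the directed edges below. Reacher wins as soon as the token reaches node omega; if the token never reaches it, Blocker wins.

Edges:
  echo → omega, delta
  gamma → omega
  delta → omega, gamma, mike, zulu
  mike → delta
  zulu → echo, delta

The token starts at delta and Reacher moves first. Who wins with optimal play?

Track states (vertex, player-to-move).
A0 = {(omega,Reacher), (omega,Blocker)}
A1: add {(echo,Reacher), (gamma,Reacher), (gamma,Blocker), (delta,Reacher)}.
(delta,Reacher) ∈ A1 ⇒ Reacher forces the target.

Reacher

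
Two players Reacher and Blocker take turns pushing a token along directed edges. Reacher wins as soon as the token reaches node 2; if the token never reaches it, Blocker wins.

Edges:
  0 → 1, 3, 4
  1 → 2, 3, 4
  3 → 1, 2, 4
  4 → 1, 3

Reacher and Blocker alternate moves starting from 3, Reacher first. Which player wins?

Reacher

Track states (vertex, player-to-move).
A0 = {(2,Reacher), (2,Blocker)}
A1: add {(1,Reacher), (3,Reacher)}.
(3,Reacher) ∈ A1 ⇒ Reacher forces the target.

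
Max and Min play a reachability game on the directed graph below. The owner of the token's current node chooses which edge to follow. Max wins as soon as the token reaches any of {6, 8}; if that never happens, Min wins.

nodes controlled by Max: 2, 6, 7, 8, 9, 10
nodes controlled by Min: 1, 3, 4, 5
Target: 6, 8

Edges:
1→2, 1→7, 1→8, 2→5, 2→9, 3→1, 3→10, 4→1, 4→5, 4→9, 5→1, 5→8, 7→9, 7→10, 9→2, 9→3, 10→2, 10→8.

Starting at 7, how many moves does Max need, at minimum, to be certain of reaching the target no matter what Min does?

A0 = {6, 8}
A1: add {10} — 10 (Max) has 10→8.
A2: add {7} — 7 (Max) has 7→10.
A3 = A2; e.g. 1 (Min) can still go to 2. Fixed point.
7 enters the attractor at level 2, so Max can force the target in 2 moves from there.

2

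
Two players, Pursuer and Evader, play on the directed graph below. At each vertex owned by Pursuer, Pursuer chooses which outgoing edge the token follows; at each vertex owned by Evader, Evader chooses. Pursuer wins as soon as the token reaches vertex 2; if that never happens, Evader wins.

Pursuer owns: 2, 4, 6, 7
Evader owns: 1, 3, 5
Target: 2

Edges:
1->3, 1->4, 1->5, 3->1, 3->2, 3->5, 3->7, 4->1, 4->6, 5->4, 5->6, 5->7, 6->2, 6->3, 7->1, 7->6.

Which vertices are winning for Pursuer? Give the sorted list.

A0 = {2}
A1: add {6} — 6 (Pursuer) has 6→2.
A2: add {4, 7} — 4 (Pursuer) has 4→6; 7 (Pursuer) has 7→6.
A3: add {5} — 5 (Evader): all of {4, 6, 7} already in.
A4 = A3; e.g. 1 (Evader) can still go to 3. Fixed point.
Pursuer's winning region = {2, 4, 5, 6, 7}.

2, 4, 5, 6, 7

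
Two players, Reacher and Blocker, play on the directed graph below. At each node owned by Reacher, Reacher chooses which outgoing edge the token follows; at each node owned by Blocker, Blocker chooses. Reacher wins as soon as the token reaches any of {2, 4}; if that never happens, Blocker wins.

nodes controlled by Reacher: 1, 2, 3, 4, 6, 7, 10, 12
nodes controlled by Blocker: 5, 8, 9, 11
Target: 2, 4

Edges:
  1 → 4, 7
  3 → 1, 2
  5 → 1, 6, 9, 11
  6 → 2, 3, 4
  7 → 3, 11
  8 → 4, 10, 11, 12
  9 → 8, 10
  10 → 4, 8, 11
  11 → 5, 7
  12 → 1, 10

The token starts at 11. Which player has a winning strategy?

A0 = {2, 4}
A1: add {1, 3, 6, 10} — 1 (Reacher) has 1→4; 3 (Reacher) has 3→2; 6 (Reacher) has 6→2; 10 (Reacher) has 10→4.
A2: add {7, 12} — 7 (Reacher) has 7→3; 12 (Reacher) has 12→1.
A3 = A2; e.g. 5 (Blocker) can still go to 9. Fixed point.
11 never enters the attractor, so Blocker can avoid the target forever.

Blocker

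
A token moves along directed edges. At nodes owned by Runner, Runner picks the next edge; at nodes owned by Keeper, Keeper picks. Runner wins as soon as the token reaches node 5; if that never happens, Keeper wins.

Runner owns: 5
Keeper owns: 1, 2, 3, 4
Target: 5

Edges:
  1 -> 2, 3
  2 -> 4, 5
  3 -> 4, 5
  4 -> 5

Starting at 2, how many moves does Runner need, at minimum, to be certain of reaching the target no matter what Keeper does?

2

A0 = {5}
A1: add {4} — 4 (Keeper): all of {5} already in.
A2: add {2, 3} — 2 (Keeper): all of {4, 5} already in; 3 (Keeper): all of {4, 5} already in.
2 enters the attractor at level 2, so Runner can force the target in 2 moves from there.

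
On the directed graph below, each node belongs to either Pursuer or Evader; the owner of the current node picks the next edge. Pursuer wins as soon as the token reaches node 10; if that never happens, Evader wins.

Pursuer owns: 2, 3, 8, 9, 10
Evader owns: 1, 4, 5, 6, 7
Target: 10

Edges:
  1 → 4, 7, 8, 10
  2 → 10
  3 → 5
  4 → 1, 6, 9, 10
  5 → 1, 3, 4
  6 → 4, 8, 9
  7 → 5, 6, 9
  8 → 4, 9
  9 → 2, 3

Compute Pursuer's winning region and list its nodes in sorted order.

A0 = {10}
A1: add {2} — 2 (Pursuer) has 2→10.
A2: add {9} — 9 (Pursuer) has 9→2.
A3: add {8} — 8 (Pursuer) has 8→9.
A4 = A3; e.g. 1 (Evader) can still go to 4. Fixed point.
Pursuer's winning region = {2, 8, 9, 10}.

2, 8, 9, 10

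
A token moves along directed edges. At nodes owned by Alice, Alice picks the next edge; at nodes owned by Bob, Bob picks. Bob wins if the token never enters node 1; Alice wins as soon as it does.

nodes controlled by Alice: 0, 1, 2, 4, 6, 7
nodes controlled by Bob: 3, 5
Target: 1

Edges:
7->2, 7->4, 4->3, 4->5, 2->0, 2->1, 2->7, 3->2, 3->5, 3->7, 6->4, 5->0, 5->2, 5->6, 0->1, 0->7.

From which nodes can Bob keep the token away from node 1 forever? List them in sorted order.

3, 4, 5, 6

A0 = {1}
A1: add {0, 2} — 0 (Alice) has 0→1; 2 (Alice) has 2→1.
A2: add {7} — 7 (Alice) has 7→2.
A3 = A2; e.g. 3 (Bob) can still go to 5. Fixed point.
Alice's attractor = {0, 1, 2, 7}; Bob avoids the target exactly from the complement.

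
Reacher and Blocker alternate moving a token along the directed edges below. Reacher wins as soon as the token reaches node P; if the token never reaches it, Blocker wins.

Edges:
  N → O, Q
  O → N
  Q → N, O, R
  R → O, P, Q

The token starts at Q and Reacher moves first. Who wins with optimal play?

Blocker

Track states (vertex, player-to-move).
A0 = {(P,Reacher), (P,Blocker)}
A1: add {(R,Reacher)}.
A2 = A1; e.g. (N,Reacher) stays out. (Q,Reacher) never enters ⇒ Blocker avoids the target.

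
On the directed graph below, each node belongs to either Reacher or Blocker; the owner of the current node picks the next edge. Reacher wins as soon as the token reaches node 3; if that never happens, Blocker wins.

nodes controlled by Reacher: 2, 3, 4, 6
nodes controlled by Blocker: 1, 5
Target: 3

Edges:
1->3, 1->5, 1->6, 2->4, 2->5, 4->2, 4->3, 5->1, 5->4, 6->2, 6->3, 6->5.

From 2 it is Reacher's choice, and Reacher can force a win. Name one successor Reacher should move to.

A0 = {3}
A1: add {4, 6} — 4 (Reacher) has 4→3; 6 (Reacher) has 6→3.
A2: add {2} — 2 (Reacher) has 2→4.
A3 = A2; e.g. 1 (Blocker) can still go to 5. Fixed point.
From 2, successor 4 is in the attractor (rank 1); the other successor 5 is not.

4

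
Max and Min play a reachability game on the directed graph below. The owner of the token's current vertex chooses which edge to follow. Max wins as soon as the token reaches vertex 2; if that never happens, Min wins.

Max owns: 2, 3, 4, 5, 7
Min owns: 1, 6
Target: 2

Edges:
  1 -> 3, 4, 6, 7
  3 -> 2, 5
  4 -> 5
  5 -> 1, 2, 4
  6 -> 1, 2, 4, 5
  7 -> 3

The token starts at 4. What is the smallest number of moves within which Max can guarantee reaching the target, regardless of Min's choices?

2

A0 = {2}
A1: add {3, 5} — 3 (Max) has 3→2; 5 (Max) has 5→2.
A2: add {4, 7} — 4 (Max) has 4→5; 7 (Max) has 7→3.
A3 = A2; e.g. 1 (Min) can still go to 6. Fixed point.
4 enters the attractor at level 2, so Max can force the target in 2 moves from there.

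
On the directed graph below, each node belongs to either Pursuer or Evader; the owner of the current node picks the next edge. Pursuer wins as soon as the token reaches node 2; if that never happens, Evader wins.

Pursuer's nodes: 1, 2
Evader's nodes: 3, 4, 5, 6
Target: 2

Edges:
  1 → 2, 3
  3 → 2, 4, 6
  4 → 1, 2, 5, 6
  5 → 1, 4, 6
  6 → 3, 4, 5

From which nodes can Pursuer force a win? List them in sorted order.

A0 = {2}
A1: add {1} — 1 (Pursuer) has 1→2.
A2 = A1; e.g. 3 (Evader) can still go to 4. Fixed point.
Pursuer's winning region = {1, 2}.

1, 2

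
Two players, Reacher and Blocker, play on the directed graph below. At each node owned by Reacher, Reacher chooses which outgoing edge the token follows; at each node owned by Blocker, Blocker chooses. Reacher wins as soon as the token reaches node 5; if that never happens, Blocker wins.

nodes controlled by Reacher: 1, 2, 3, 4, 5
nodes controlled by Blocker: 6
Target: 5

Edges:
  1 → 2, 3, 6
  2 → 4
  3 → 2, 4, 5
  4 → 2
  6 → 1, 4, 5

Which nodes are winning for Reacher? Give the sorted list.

A0 = {5}
A1: add {3} — 3 (Reacher) has 3→5.
A2: add {1} — 1 (Reacher) has 1→3.
A3 = A2; e.g. 2 (Reacher) has no edge into A2. Fixed point.
Reacher's winning region = {1, 3, 5}.

1, 3, 5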